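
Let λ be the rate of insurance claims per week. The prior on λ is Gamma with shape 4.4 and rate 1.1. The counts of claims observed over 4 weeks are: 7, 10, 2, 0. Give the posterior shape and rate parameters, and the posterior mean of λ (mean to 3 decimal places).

Posterior: Gamma(shape=23.4, rate=5.1); mean ≈ 4.588

Total count ∑xᵢ = 19 over n = 4 weeks.
Gamma is conjugate to the Poisson likelihood: posterior is Gamma(shape = 4.4+19 = 23.4, rate = 1.1+4 = 5.1).
E[λ | data] = 23.4/5.1 = 4.588.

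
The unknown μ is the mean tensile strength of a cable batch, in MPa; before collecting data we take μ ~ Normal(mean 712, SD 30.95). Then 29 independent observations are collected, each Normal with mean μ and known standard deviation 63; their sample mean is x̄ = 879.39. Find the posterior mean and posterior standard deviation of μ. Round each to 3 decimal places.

Posterior mean ≈ 858.464; posterior SD ≈ 10.943

With known σ, the Normal prior is conjugate. Weight on the data is w = (n/σ²)/(n/σ² + 1/τ₀²) = 0.00730663/(0.00730663+0.00104395) = 0.87498.
Posterior mean = w·x̄ + (1−w)·μ₀ = 0.87498·879.39 + 0.12502·712 = 858.464. Posterior variance = 1/(0.00730663+0.00104395) = 119.752, so SD = 10.943.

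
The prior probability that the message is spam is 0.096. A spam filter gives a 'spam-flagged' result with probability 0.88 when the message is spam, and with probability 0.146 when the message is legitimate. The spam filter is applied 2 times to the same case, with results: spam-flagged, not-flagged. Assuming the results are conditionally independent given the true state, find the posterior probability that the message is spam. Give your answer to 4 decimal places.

With H the event that the message is spam, the joint likelihood of the observed sequence is P(data|H) = 0.88·0.12 = 0.10560 and P(data|¬H) = 0.146·0.854 = 0.12468.
Bayes: P(H|data) = 0.096·0.10560 / (0.096·0.10560 + 0.904·0.12468) = 0.010138/0.12285 = 0.0825.

Posterior P(H) ≈ 0.0825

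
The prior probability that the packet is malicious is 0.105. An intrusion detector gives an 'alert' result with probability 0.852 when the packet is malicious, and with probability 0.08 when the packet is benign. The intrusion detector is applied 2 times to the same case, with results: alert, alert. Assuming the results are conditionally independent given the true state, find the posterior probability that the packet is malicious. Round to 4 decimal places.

Let H be the event that the packet is malicious; start with P(H) = 0.105. P('alert'|H) = 0.852, P('alert'|¬H) = 0.08.
Update on result 1 ('alert'): P(H) ← 0.852·0.1050 / (0.852·0.1050 + 0.08·0.8950) = 0.089460/0.16106 = 0.5554.
Update on result 2 ('alert'): P(H) ← 0.852·0.5554 / (0.852·0.5554 + 0.08·0.4446) = 0.47324/0.50880 = 0.9301.

Posterior P(H) ≈ 0.9301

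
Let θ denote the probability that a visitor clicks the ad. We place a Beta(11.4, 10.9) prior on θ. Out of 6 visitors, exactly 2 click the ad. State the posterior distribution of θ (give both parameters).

Posterior: Beta(13.4, 14.9)

The binomial likelihood is conjugate to the Beta prior: with 2 successes and 4 failures, the posterior is Beta(11.4+2, 10.9+4) = Beta(13.4, 14.9).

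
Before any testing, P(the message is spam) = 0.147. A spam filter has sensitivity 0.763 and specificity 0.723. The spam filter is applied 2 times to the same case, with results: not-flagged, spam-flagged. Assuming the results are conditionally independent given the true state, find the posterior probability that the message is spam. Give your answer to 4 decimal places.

Posterior P(H) ≈ 0.1347

With H the event that the message is spam, the joint likelihood of the observed sequence is P(data|H) = 0.237·0.763 = 0.18083 and P(data|¬H) = 0.723·0.277 = 0.20027.
Bayes: P(H|data) = 0.147·0.18083 / (0.147·0.18083 + 0.853·0.20027) = 0.026582/0.19741 = 0.1347.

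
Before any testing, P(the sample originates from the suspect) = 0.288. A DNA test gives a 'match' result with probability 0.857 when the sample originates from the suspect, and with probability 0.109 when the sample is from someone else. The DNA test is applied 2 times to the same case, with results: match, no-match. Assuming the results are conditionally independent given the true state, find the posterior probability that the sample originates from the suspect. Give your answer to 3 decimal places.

Let H be the event that the sample originates from the suspect; start with P(H) = 0.288. P('match'|H) = 0.857, P('match'|¬H) = 0.109.
Update on result 1 ('match'): P(H) ← 0.857·0.2880 / (0.857·0.2880 + 0.109·0.7120) = 0.24682/0.32442 = 0.7608.
Update on result 2 ('no-match'): P(H) ← 0.143·0.7608 / (0.143·0.7608 + 0.891·0.2392) = 0.10879/0.32193 = 0.3379.

Posterior P(H) ≈ 0.338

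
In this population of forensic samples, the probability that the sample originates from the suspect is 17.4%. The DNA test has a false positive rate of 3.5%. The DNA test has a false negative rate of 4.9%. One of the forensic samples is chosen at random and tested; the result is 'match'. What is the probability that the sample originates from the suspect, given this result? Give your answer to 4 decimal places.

P(H | E) ≈ 0.8513

Write H for 'the sample originates from the suspect'. Prior odds H:¬H = 0.174/0.826 = 0.21065. For the 'match' outcome, the likelihood ratio is 0.951/0.035 = 27.171.
Posterior odds = 0.21065 × 27.171 = 5.7238, so P(H|E) = 5.7238/(1+5.7238) = 0.8513.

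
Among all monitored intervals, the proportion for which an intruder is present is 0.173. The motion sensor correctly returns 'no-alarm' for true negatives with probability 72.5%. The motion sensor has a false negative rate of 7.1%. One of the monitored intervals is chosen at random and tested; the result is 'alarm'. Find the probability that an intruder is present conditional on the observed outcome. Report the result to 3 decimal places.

Let H be the event that an intruder is present. P(H) = 0.173, so P(¬H) = 0.827. With E the 'alarm' result, P(E|H) = 0.929 and P(E|¬H) = 0.275.
P(E) = 0.929·0.173 + 0.275·0.827 = 0.16072 + 0.22743 = 0.38814.
By Bayes' theorem, P(H|E) = 0.16072 / 0.38814 = 0.414.

P(H | E) ≈ 0.414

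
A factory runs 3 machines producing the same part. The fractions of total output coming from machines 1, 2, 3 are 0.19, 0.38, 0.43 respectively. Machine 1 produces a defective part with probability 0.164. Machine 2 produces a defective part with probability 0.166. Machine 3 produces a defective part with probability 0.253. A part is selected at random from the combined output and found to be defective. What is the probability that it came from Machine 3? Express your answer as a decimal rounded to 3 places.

P(defective|M1) = 0.164; P(defective|M2) = 0.166; P(defective|M3) = 0.253.
Prior × likelihood for each source: 0.19·0.164=0.03116, 0.38·0.166=0.06308, 0.43·0.253=0.1088. Summing gives P(defective) = 0.20303.
P(Machine 3 | defective) = 0.1088 / 0.20303 = 0.536.

Posterior probability ≈ 0.536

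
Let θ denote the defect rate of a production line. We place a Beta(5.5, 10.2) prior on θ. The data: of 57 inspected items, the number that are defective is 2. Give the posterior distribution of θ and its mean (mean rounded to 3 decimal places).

Posterior: Beta(7.5, 65.2); mean ≈ 0.103

The binomial likelihood is conjugate to the Beta prior: with 2 successes and 55 failures, the posterior is Beta(5.5+2, 10.2+55) = Beta(7.5, 65.2).
E[θ | data] = 7.5/(7.5+65.2) = 0.103.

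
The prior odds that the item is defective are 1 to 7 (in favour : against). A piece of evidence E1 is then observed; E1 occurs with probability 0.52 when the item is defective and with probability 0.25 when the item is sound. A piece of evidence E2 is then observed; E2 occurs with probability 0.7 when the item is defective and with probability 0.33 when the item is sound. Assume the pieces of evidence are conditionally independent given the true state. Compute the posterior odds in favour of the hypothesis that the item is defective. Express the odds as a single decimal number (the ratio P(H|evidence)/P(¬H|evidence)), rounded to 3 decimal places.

Prior odds = 1/7 = 0.14286.
Likelihood ratio for E1 = 0.52/0.25 = 2.0800.
Likelihood ratio for E2 = 0.7/0.33 = 2.1212.
Posterior odds = prior odds × LR₁ × LR₂ = 0.63030.

Posterior odds ≈ 0.630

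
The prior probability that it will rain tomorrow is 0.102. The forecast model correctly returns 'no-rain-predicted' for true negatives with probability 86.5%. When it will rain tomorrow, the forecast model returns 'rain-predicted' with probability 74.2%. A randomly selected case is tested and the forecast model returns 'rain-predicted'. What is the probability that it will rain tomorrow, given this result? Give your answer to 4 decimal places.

P(H | E) ≈ 0.3844

Let H be the event that it will rain tomorrow. P(H) = 0.102, so P(¬H) = 0.898. With E the 'rain-predicted' result, P(E|H) = 0.742 and P(E|¬H) = 0.135.
P(E) = 0.742·0.102 + 0.135·0.898 = 0.075684 + 0.12123 = 0.19691.
By Bayes' theorem, P(H|E) = 0.075684 / 0.19691 = 0.3844.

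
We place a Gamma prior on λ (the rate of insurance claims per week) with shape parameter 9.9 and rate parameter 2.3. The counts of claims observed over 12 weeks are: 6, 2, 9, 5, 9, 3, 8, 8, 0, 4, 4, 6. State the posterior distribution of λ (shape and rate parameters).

Posterior: Gamma(shape=73.9, rate=14.3)

Total count ∑xᵢ = 64 over n = 12 weeks.
Gamma is conjugate to the Poisson likelihood: posterior is Gamma(shape = 9.9+64 = 73.9, rate = 2.3+12 = 14.3).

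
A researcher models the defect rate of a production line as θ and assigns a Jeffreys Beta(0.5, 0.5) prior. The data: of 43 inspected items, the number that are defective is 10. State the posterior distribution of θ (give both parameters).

Observing 10 successes and 33 failures updates Beta(0.5, 0.5) by adding the success and failure counts to the two shape parameters: α = 0.5+10 = 10.5, β = 0.5+33 = 33.5.

Posterior: Beta(10.5, 33.5)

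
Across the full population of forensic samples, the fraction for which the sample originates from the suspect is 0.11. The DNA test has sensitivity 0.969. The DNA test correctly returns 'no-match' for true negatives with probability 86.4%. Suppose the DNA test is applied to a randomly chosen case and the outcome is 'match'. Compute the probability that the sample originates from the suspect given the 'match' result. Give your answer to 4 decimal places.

Write H for 'the sample originates from the suspect'. Prior odds H:¬H = 0.11/0.89 = 0.12360. For the 'match' outcome, the likelihood ratio is 0.969/0.136 = 7.1250.
Posterior odds = 0.12360 × 7.1250 = 0.88062, so P(H|E) = 0.88062/(1+0.88062) = 0.4683.

P(H | E) ≈ 0.4683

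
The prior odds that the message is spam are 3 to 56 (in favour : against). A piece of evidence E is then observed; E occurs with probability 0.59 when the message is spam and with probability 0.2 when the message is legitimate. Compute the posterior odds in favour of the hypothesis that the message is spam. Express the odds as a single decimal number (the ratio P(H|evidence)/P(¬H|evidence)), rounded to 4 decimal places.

Prior odds = 3/56 = 0.053571. In log-odds, ln(0.053571) = -2.9267.
Add log likelihood ratio: ln(2.9500) = 1.0818.
Posterior log-odds = -1.8449, so posterior odds = exp(-1.8449) = 0.15804.

Posterior odds ≈ 0.1580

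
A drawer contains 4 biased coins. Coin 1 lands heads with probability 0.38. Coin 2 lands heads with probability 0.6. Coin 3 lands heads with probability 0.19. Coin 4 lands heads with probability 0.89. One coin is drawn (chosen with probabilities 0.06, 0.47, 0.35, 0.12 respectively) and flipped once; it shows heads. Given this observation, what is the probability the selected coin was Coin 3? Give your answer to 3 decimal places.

Tabulate prior·likelihood by source: [1] prior 0.06, lik 0.38, product 0.02280; [2] prior 0.47, lik 0.6, product 0.2820; [3] prior 0.35, lik 0.19, product 0.06650; [4] prior 0.12, lik 0.89, product 0.1068.
Normalizing constant = 0.47810; the posterior for Coin 3 is its product over the sum, 0.06650/0.47810 = 0.139.

Posterior probability ≈ 0.139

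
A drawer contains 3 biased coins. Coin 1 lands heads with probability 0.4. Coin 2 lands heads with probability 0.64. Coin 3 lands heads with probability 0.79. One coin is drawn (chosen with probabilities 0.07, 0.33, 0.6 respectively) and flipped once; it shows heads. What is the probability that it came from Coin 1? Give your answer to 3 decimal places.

Posterior probability ≈ 0.039

Tabulate prior·likelihood by source: [1] prior 0.07, lik 0.4, product 0.02800; [2] prior 0.33, lik 0.64, product 0.2112; [3] prior 0.6, lik 0.79, product 0.4740.
Normalizing constant = 0.71320; the posterior for Coin 1 is its product over the sum, 0.02800/0.71320 = 0.039.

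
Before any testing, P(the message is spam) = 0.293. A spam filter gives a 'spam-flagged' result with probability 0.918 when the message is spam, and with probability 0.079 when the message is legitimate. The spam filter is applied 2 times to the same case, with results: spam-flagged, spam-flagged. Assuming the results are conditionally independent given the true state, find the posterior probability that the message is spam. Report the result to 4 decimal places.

Posterior P(H) ≈ 0.9824

With H the event that the message is spam, the joint likelihood of the observed sequence is P(data|H) = 0.918·0.918 = 0.84272 and P(data|¬H) = 0.079·0.079 = 0.0062410.
Bayes: P(H|data) = 0.293·0.84272 / (0.293·0.84272 + 0.707·0.0062410) = 0.24692/0.25133 = 0.9824.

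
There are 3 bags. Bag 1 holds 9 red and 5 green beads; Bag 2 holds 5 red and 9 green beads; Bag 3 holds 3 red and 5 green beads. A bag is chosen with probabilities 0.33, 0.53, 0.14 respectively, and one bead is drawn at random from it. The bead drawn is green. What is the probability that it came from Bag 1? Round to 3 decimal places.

Posterior probability ≈ 0.216

Tabulate prior·likelihood by source: [1] prior 0.33, lik 0.3571, product 0.1179; [2] prior 0.53, lik 0.6429, product 0.3407; [3] prior 0.14, lik 0.625, product 0.08750.
Normalizing constant = 0.54607; the posterior for Bag 1 is its product over the sum, 0.1179/0.54607 = 0.216.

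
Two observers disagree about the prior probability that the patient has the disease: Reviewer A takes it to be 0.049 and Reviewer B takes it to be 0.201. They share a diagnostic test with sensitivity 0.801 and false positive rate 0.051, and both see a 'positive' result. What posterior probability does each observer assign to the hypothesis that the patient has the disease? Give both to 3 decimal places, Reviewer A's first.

Reviewer A: 0.447; Reviewer B: 0.798

The likelihood ratio for a 'positive' result is 0.801/0.051 = 15.706.
Reviewer A: prior odds 0.049/0.951 = 0.051525; posterior odds 0.80924; posterior probability 0.447.
Reviewer B: prior odds 0.201/0.799 = 0.25156; posterior odds 3.9510; posterior probability 0.798.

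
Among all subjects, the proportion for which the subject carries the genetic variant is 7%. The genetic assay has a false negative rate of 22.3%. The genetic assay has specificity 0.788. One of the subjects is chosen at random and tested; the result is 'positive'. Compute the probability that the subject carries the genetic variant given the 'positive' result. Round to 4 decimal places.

P(H | E) ≈ 0.2162

Write H for 'the subject carries the genetic variant'. Prior odds H:¬H = 0.07/0.93 = 0.075269. For the 'positive' outcome, the likelihood ratio is 0.777/0.212 = 3.6651.
Posterior odds = 0.075269 × 3.6651 = 0.27587, so P(H|E) = 0.27587/(1+0.27587) = 0.2162.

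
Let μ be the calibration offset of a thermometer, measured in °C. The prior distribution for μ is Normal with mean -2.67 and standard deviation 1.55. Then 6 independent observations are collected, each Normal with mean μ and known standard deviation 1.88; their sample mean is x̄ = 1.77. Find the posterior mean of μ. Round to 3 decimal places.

With known σ, the Normal prior is conjugate. Weight on the data is w = (n/σ²)/(n/σ² + 1/τ₀²) = 1.69760/(1.69760+0.416233) = 0.80309.
Posterior mean = w·x̄ + (1−w)·μ₀ = 0.80309·1.77 + 0.19691·-2.67 = 0.896.

Posterior mean ≈ 0.896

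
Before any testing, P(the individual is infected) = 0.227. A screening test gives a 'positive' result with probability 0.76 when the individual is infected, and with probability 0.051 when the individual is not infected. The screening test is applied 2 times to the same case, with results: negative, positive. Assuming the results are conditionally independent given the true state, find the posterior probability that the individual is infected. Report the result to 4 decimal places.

Posterior P(H) ≈ 0.5253

Let H be the event that the individual is infected; start with P(H) = 0.227. P('positive'|H) = 0.76, P('positive'|¬H) = 0.051.
Update on result 1 ('negative'): P(H) ← 0.24·0.2270 / (0.24·0.2270 + 0.949·0.7730) = 0.054480/0.78806 = 0.0691.
Update on result 2 ('positive'): P(H) ← 0.76·0.0691 / (0.76·0.0691 + 0.051·0.9309) = 0.052540/0.10001 = 0.5253.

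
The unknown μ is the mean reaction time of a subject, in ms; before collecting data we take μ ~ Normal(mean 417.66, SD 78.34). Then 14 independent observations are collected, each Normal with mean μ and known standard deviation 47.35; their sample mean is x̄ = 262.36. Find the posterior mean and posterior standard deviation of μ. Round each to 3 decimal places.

Prior precision 1/τ₀² = 1/78.34² = 0.00016294; data precision n/σ² = 14/47.35² = 0.00624436.
Posterior precision = 0.00016294 + 0.00624436 = 0.00640730, giving posterior SD = 1/√0.00640730 = 12.493.
Posterior mean = (0.00016294·417.66 + 0.00624436·262.36) / 0.00640730 = 266.309.

Posterior mean ≈ 266.309; posterior SD ≈ 12.493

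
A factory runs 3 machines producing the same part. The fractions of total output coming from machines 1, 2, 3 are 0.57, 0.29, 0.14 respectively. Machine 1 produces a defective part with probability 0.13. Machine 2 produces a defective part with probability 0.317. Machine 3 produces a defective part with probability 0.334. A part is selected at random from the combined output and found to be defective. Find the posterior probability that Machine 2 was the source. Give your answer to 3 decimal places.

Tabulate prior·likelihood by source: [1] prior 0.57, lik 0.13, product 0.07410; [2] prior 0.29, lik 0.317, product 0.09193; [3] prior 0.14, lik 0.334, product 0.04676.
Normalizing constant = 0.21279; the posterior for Machine 2 is its product over the sum, 0.09193/0.21279 = 0.432.

Posterior probability ≈ 0.432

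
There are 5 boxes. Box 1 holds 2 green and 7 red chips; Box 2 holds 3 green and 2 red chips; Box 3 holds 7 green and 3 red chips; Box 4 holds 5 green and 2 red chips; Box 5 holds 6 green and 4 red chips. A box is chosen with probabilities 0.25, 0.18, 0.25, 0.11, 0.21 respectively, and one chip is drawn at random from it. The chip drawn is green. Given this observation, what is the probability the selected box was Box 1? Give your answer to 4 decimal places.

Tabulate prior·likelihood by source: [1] prior 0.25, lik 0.2222, product 0.05556; [2] prior 0.18, lik 0.6, product 0.1080; [3] prior 0.25, lik 0.7, product 0.1750; [4] prior 0.11, lik 0.7143, product 0.07857; [5] prior 0.21, lik 0.6, product 0.1260.
Normalizing constant = 0.54313; the posterior for Box 1 is its product over the sum, 0.05556/0.54313 = 0.1023.

Posterior probability ≈ 0.1023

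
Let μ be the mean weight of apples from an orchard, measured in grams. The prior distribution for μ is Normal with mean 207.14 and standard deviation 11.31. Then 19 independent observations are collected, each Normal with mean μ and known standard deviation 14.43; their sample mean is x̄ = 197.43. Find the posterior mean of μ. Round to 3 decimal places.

Prior precision 1/τ₀² = 1/11.31² = 0.00781762; data precision n/σ² = 19/14.43² = 0.0912475.
Posterior precision = 0.00781762 + 0.0912475 = 0.0990651.
Posterior mean = (0.00781762·207.14 + 0.0912475·197.43) / 0.0990651 = 198.196.

Posterior mean ≈ 198.196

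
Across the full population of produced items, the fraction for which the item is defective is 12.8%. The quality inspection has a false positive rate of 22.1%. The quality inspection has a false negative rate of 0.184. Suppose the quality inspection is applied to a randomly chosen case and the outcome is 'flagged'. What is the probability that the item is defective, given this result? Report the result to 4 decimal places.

P(H | E) ≈ 0.3515

Write H for 'the item is defective'. Prior odds H:¬H = 0.128/0.872 = 0.14679. For the 'flagged' outcome, the likelihood ratio is 0.816/0.221 = 3.6923.
Posterior odds = 0.14679 × 3.6923 = 0.54199, so P(H|E) = 0.54199/(1+0.54199) = 0.3515.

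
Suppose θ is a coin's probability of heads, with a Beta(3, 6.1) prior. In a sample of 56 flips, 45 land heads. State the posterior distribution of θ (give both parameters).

Observing 45 successes and 11 failures updates Beta(3, 6.1) by adding the success and failure counts to the two shape parameters: α = 3+45 = 48, β = 6.1+11 = 17.1.

Posterior: Beta(48, 17.1)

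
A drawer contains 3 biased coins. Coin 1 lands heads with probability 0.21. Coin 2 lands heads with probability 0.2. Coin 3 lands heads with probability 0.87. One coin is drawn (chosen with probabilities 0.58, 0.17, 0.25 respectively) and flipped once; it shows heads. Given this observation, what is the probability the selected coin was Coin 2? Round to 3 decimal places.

Posterior probability ≈ 0.091

Tabulate prior·likelihood by source: [1] prior 0.58, lik 0.21, product 0.1218; [2] prior 0.17, lik 0.2, product 0.03400; [3] prior 0.25, lik 0.87, product 0.2175.
Normalizing constant = 0.37330; the posterior for Coin 2 is its product over the sum, 0.03400/0.37330 = 0.091.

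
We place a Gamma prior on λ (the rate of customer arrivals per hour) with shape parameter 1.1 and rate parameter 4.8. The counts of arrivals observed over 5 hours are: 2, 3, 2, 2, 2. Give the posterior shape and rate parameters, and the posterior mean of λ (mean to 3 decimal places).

Posterior: Gamma(shape=12.1, rate=9.8); mean ≈ 1.235

Total count ∑xᵢ = 11 over n = 5 hours.
Gamma is conjugate to the Poisson likelihood: posterior is Gamma(shape = 1.1+11 = 12.1, rate = 4.8+5 = 9.8).
E[λ | data] = 12.1/9.8 = 1.235.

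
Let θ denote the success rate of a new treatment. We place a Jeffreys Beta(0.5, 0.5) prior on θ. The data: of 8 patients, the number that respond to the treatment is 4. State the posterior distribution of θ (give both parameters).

The binomial likelihood is conjugate to the Beta prior: with 4 successes and 4 failures, the posterior is Beta(0.5+4, 0.5+4) = Beta(4.5, 4.5).

Posterior: Beta(4.5, 4.5)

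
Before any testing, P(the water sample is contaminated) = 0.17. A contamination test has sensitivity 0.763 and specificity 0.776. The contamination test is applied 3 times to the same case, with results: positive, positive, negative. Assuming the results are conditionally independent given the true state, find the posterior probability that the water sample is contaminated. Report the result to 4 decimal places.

Posterior P(H) ≈ 0.4206

With H the event that the water sample is contaminated, the joint likelihood of the observed sequence is P(data|H) = 0.763·0.763·0.237 = 0.13797 and P(data|¬H) = 0.224·0.224·0.776 = 0.038937.
Bayes: P(H|data) = 0.17·0.13797 / (0.17·0.13797 + 0.83·0.038937) = 0.023456/0.055773 = 0.4206.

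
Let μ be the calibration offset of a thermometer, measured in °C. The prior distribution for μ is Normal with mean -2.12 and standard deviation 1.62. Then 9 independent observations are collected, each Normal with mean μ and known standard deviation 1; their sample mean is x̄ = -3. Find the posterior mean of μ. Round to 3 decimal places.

With known σ, the Normal prior is conjugate. Weight on the data is w = (n/σ²)/(n/σ² + 1/τ₀²) = 9.00000/(9.00000+0.381039) = 0.95938.
Posterior mean = w·x̄ + (1−w)·μ₀ = 0.95938·-3 + 0.040618·-2.12 = -2.964.

Posterior mean ≈ -2.964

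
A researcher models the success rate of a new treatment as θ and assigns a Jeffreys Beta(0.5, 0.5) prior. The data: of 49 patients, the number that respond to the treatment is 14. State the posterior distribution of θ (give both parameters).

Observing 14 successes and 35 failures updates Beta(0.5, 0.5) by adding the success and failure counts to the two shape parameters: α = 0.5+14 = 14.5, β = 0.5+35 = 35.5.

Posterior: Beta(14.5, 35.5)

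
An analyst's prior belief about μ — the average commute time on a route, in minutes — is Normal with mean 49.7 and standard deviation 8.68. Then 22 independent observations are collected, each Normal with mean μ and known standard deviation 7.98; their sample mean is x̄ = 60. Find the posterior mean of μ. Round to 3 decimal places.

With known σ, the Normal prior is conjugate. Weight on the data is w = (n/σ²)/(n/σ² + 1/τ₀²) = 0.345475/(0.345475+0.0132727) = 0.96300.
Posterior mean = w·x̄ + (1−w)·μ₀ = 0.96300·60 + 0.036997·49.7 = 59.619.

Posterior mean ≈ 59.619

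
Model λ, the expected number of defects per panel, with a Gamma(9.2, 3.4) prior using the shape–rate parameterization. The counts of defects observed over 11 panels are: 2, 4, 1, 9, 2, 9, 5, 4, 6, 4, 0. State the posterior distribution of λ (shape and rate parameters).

The Poisson likelihood adds the total count to the shape and the number of exposure periods to the rate. Here ∑xᵢ = 46 and n = 11, so shape 9.2→55.2 and rate 3.4→14.4.

Posterior: Gamma(shape=55.2, rate=14.4)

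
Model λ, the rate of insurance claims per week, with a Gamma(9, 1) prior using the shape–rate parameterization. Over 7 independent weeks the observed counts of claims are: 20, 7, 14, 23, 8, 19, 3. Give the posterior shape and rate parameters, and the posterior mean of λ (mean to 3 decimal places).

Posterior: Gamma(shape=103, rate=8); mean ≈ 12.875

Total count ∑xᵢ = 94 over n = 7 weeks.
Gamma is conjugate to the Poisson likelihood: posterior is Gamma(shape = 9+94 = 103, rate = 1+7 = 8).
E[λ | data] = 103/8 = 12.875.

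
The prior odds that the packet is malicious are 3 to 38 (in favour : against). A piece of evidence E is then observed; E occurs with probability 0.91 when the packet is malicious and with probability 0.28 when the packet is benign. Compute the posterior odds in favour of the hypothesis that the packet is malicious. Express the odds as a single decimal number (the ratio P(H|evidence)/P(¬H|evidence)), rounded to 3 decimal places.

Prior odds = 3/38 = 0.078947. In log-odds, ln(0.078947) = -2.5390.
Add log likelihood ratio: ln(3.2500) = 1.1787.
Posterior log-odds = -1.3603, so posterior odds = exp(-1.3603) = 0.25658.

Posterior odds ≈ 0.257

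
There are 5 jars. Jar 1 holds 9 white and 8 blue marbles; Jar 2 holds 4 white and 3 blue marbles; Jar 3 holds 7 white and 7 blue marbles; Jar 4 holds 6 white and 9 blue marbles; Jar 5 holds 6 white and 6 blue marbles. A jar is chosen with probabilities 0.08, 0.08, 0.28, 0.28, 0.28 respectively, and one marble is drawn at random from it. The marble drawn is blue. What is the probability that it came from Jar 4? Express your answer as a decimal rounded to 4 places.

Posterior probability ≈ 0.3231

P(blue|Jar 1) = 0.4706; P(blue|Jar 2) = 0.4286; P(blue|Jar 3) = 0.5; P(blue|Jar 4) = 0.6; P(blue|Jar 5) = 0.5.
Prior × likelihood for each source: 0.08·0.4706=0.03765, 0.08·0.4286=0.03429, 0.28·0.5=0.1400, 0.28·0.6=0.1680, 0.28·0.5=0.1400. Summing gives P(blue) = 0.51993.
P(Jar 4 | blue) = 0.1680 / 0.51993 = 0.3231.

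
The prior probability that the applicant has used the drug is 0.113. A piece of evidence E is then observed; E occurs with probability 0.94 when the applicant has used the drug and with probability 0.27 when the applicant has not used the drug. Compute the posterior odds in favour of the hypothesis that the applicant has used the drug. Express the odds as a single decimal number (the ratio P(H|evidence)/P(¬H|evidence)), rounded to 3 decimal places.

Posterior odds ≈ 0.444

Prior odds = 0.113/(1−0.113) = 0.12740. In log-odds, ln(0.12740) = -2.0605.
Add log likelihood ratio: ln(3.4815) = 1.2475.
Posterior log-odds = -0.81300, so posterior odds = exp(-0.81300) = 0.44353.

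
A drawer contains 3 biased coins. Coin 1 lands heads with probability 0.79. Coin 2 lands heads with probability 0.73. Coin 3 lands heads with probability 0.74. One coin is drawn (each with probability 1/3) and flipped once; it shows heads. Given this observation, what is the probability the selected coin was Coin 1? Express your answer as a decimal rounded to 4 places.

Tabulate prior·likelihood by source: [1] prior 0.333333, lik 0.79, product 0.2633; [2] prior 0.333333, lik 0.73, product 0.2433; [3] prior 0.333333, lik 0.74, product 0.2467.
Normalizing constant = 0.75333; the posterior for Coin 1 is its product over the sum, 0.2633/0.75333 = 0.3496.

Posterior probability ≈ 0.3496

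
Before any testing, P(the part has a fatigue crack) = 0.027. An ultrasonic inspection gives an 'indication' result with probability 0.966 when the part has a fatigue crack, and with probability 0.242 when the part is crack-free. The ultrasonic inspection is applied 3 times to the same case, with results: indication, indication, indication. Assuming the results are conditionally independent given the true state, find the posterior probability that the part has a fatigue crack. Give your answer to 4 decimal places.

Posterior P(H) ≈ 0.6383

Let H be the event that the part has a fatigue crack; start with P(H) = 0.027. P('indication'|H) = 0.966, P('indication'|¬H) = 0.242.
Update on result 1 ('indication'): P(H) ← 0.966·0.0270 / (0.966·0.0270 + 0.242·0.9730) = 0.026082/0.26155 = 0.0997.
Update on result 2 ('indication'): P(H) ← 0.966·0.0997 / (0.966·0.0997 + 0.242·0.9003) = 0.096331/0.31420 = 0.3066.
Update on result 3 ('indication'): P(H) ← 0.966·0.3066 / (0.966·0.3066 + 0.242·0.6934) = 0.29617/0.46397 = 0.6383.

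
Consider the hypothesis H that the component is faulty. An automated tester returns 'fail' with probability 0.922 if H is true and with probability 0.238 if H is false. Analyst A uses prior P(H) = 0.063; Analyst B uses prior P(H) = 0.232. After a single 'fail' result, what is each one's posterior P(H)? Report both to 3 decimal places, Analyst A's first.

Analyst A: 0.207; Analyst B: 0.539

The likelihood ratio for a 'fail' result is 0.922/0.238 = 3.8739.
Analyst A: prior odds 0.063/0.937 = 0.067236; posterior odds 0.26047; posterior probability 0.207.
Analyst B: prior odds 0.232/0.768 = 0.30208; posterior odds 1.1703; posterior probability 0.539.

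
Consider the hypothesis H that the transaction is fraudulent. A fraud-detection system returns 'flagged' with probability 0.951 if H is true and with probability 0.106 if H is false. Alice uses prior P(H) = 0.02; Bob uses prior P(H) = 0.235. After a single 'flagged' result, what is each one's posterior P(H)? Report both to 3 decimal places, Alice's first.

P('+'|H) = 0.951, P('+'|¬H) = 0.106.
Alice: numerator 0.951·0.02 = 0.019020; evidence = 0.019020+0.106·0.98 = 0.12290; posterior = 0.155.
Bob: numerator 0.951·0.235 = 0.22348; evidence = 0.22348+0.106·0.765 = 0.30457; posterior = 0.734.

Alice: 0.155; Bob: 0.734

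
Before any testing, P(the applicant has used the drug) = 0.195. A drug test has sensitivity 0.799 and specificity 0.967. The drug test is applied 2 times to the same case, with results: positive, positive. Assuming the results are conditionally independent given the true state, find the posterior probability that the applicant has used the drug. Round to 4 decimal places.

Posterior P(H) ≈ 0.9930

With H the event that the applicant has used the drug, the joint likelihood of the observed sequence is P(data|H) = 0.799·0.799 = 0.63840 and P(data|¬H) = 0.033·0.033 = 0.0010890.
Bayes: P(H|data) = 0.195·0.63840 / (0.195·0.63840 + 0.805·0.0010890) = 0.12449/0.12536 = 0.9930.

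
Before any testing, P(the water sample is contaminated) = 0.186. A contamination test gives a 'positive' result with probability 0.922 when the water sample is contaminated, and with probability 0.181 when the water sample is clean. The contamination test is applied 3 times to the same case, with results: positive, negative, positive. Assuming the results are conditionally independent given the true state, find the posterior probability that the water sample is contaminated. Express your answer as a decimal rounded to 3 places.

Posterior P(H) ≈ 0.361

Let H be the event that the water sample is contaminated; start with P(H) = 0.186. P('positive'|H) = 0.922, P('positive'|¬H) = 0.181.
Update on result 1 ('positive'): P(H) ← 0.922·0.1860 / (0.922·0.1860 + 0.181·0.8140) = 0.17149/0.31883 = 0.5379.
Update on result 2 ('negative'): P(H) ← 0.078·0.5379 / (0.078·0.5379 + 0.819·0.4621) = 0.041955/0.42043 = 0.0998.
Update on result 3 ('positive'): P(H) ← 0.922·0.0998 / (0.922·0.0998 + 0.181·0.9002) = 0.092008/0.25495 = 0.3609.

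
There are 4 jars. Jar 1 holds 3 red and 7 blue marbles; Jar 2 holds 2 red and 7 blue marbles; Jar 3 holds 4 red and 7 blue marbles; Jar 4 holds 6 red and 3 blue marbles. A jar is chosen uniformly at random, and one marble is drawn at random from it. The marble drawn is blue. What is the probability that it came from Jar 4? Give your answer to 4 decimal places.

Posterior probability ≈ 0.1362

P(blue|Jar 1) = 0.7; P(blue|Jar 2) = 0.7778; P(blue|Jar 3) = 0.6364; P(blue|Jar 4) = 0.3333.
Prior × likelihood for each source: 0.25·0.7=0.1750, 0.25·0.7778=0.1944, 0.25·0.6364=0.1591, 0.25·0.3333=0.08333. Summing gives P(blue) = 0.61187.
P(Jar 4 | blue) = 0.08333 / 0.61187 = 0.1362.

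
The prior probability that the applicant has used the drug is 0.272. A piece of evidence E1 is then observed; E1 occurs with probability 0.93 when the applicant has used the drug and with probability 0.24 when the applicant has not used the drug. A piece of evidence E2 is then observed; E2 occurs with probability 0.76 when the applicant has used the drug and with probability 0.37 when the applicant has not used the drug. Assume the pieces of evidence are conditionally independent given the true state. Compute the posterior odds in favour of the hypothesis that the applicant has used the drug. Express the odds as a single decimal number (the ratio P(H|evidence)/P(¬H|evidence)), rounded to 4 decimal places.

Prior odds = 0.272/(1−0.272) = 0.37363. In log-odds, ln(0.37363) = -0.98450.
Add log likelihood ratios: ln(3.8750) + ln(2.0541) = 2.0744.
Posterior log-odds = 1.0899, so posterior odds = exp(1.0899) = 2.9739.

Posterior odds ≈ 2.9739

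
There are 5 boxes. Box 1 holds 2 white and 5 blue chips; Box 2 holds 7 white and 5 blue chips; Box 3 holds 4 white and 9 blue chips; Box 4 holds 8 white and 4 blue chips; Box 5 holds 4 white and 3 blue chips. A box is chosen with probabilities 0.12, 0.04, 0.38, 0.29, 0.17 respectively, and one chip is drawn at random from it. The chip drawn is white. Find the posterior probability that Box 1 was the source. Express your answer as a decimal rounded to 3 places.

Posterior probability ≈ 0.074

P(white|Box 1) = 0.2857; P(white|Box 2) = 0.5833; P(white|Box 3) = 0.3077; P(white|Box 4) = 0.6667; P(white|Box 5) = 0.5714.
Prior × likelihood for each source: 0.12·0.2857=0.03429, 0.04·0.5833=0.02333, 0.38·0.3077=0.1169, 0.29·0.6667=0.1933, 0.17·0.5714=0.09714. Summing gives P(white) = 0.46502.
P(Box 1 | white) = 0.03429 / 0.46502 = 0.074.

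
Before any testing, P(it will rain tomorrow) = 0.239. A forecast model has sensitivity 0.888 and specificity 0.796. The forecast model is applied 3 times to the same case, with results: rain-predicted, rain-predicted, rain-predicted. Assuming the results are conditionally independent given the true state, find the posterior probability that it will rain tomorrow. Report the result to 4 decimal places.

With H the event that it will rain tomorrow, the joint likelihood of the observed sequence is P(data|H) = 0.888·0.888·0.888 = 0.70023 and P(data|¬H) = 0.204·0.204·0.204 = 0.0084897.
Bayes: P(H|data) = 0.239·0.70023 / (0.239·0.70023 + 0.761·0.0084897) = 0.16735/0.17381 = 0.9628.

Posterior P(H) ≈ 0.9628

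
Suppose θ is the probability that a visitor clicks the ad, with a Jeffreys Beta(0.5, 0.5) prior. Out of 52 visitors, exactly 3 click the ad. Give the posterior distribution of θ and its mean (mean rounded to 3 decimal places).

Posterior: Beta(3.5, 49.5); mean ≈ 0.066

The binomial likelihood is conjugate to the Beta prior: with 3 successes and 49 failures, the posterior is Beta(0.5+3, 0.5+49) = Beta(3.5, 49.5).
E[θ | data] = 3.5/(3.5+49.5) = 0.066.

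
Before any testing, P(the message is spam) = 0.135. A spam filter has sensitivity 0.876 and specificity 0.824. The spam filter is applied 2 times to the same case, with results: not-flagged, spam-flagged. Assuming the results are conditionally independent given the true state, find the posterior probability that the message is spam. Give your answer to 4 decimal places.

Posterior P(H) ≈ 0.1047

Let H be the event that the message is spam; start with P(H) = 0.135. P('spam-flagged'|H) = 0.876, P('spam-flagged'|¬H) = 0.176.
Update on result 1 ('not-flagged'): P(H) ← 0.124·0.1350 / (0.124·0.1350 + 0.824·0.8650) = 0.016740/0.72950 = 0.0229.
Update on result 2 ('spam-flagged'): P(H) ← 0.876·0.0229 / (0.876·0.0229 + 0.176·0.9771) = 0.020102/0.19206 = 0.1047.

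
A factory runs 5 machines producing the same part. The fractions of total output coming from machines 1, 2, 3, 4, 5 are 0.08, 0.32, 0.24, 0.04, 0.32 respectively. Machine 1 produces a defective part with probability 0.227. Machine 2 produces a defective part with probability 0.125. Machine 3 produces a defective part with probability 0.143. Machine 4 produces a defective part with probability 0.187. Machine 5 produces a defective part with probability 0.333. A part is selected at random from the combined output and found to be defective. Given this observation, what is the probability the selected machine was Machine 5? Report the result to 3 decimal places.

P(defective|M1) = 0.227; P(defective|M2) = 0.125; P(defective|M3) = 0.143; P(defective|M4) = 0.187; P(defective|M5) = 0.333.
Prior × likelihood for each source: 0.08·0.227=0.01816, 0.32·0.125=0.04000, 0.24·0.143=0.03432, 0.04·0.187=0.007480, 0.32·0.333=0.1066. Summing gives P(defective) = 0.20652.
P(Machine 5 | defective) = 0.1066 / 0.20652 = 0.516.

Posterior probability ≈ 0.516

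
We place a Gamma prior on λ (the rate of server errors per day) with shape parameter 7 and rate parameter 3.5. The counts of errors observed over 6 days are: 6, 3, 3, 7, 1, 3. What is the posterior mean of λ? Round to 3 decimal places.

Posterior mean ≈ 3.158

Total count ∑xᵢ = 23 over n = 6 days.
Gamma is conjugate to the Poisson likelihood: posterior is Gamma(shape = 7+23 = 30, rate = 3.5+6 = 9.5).
E[λ | data] = 30/9.5 = 3.158.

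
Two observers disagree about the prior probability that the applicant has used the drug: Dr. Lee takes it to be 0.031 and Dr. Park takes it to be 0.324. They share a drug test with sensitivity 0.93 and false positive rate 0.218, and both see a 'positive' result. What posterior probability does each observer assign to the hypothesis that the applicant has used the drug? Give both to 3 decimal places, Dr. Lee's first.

The likelihood ratio for a 'positive' result is 0.93/0.218 = 4.2661.
Dr. Lee: prior odds 0.031/0.969 = 0.031992; posterior odds 0.13648; posterior probability 0.120.
Dr. Park: prior odds 0.324/0.676 = 0.47929; posterior odds 2.0447; posterior probability 0.672.

Dr. Lee: 0.120; Dr. Park: 0.672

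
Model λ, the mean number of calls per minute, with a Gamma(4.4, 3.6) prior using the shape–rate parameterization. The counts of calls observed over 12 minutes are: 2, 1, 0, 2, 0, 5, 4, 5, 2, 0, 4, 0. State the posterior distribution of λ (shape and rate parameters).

Total count ∑xᵢ = 25 over n = 12 minutes.
Gamma is conjugate to the Poisson likelihood: posterior is Gamma(shape = 4.4+25 = 29.4, rate = 3.6+12 = 15.6).

Posterior: Gamma(shape=29.4, rate=15.6)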